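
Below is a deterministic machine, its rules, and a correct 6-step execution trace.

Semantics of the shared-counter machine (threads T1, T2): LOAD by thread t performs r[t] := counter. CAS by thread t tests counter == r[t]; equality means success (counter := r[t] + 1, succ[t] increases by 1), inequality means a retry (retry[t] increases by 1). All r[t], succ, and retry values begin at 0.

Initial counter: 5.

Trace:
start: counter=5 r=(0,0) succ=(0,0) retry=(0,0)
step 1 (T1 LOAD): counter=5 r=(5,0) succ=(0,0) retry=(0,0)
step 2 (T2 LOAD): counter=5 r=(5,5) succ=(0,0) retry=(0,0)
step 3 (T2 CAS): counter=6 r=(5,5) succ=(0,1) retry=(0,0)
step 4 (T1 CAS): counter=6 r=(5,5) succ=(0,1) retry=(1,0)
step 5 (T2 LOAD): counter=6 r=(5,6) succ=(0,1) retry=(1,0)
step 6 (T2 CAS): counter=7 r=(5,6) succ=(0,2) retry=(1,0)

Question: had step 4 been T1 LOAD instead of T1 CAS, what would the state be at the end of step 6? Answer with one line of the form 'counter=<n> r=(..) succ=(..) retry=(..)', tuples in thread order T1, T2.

counter=7 r=(6,6) succ=(0,2) retry=(0,0)

(re-executing from step 4 with the substitution; state before step 4: counter=6 r=(5,5) succ=(0,1) retry=(0,0))
step 4 (T1 LOAD): counter=6 r=(6,5) succ=(0,1) retry=(0,0)
step 5 (T2 LOAD): counter=6 r=(6,6) succ=(0,1) retry=(0,0)
step 6 (T2 CAS): counter=7 r=(6,6) succ=(0,2) retry=(0,0)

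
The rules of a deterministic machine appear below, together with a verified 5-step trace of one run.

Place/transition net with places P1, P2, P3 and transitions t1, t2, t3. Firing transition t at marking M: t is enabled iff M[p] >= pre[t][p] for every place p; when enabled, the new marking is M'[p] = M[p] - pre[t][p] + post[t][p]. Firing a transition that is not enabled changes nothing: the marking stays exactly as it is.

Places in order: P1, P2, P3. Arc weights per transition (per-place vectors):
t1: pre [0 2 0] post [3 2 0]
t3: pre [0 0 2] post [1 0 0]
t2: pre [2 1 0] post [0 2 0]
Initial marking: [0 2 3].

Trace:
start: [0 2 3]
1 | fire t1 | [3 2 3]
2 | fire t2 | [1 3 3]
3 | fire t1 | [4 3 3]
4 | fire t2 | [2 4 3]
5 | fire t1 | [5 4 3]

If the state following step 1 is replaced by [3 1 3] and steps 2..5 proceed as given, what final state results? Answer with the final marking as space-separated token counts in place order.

state after step 1 := [3 1 3]
2 | fire t2 | [1 2 3]
3 | fire t1 | [4 2 3]
4 | fire t2 | [2 3 3]
5 | fire t1 | [5 3 3]

5 3 3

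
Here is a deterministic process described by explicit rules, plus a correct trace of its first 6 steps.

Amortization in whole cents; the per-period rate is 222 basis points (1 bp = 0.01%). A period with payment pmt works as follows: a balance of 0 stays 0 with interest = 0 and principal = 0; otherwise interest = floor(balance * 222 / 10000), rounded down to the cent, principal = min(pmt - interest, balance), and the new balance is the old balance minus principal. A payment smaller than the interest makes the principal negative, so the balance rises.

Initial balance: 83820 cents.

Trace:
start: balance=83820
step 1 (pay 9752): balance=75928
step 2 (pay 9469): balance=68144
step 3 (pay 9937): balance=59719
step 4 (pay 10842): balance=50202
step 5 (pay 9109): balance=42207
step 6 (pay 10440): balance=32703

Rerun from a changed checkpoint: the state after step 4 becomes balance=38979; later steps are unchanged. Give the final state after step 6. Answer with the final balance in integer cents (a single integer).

20977

state after step 4 := balance=38979
step 5 (pay 9109): balance=30735
step 6 (pay 10440): balance=20977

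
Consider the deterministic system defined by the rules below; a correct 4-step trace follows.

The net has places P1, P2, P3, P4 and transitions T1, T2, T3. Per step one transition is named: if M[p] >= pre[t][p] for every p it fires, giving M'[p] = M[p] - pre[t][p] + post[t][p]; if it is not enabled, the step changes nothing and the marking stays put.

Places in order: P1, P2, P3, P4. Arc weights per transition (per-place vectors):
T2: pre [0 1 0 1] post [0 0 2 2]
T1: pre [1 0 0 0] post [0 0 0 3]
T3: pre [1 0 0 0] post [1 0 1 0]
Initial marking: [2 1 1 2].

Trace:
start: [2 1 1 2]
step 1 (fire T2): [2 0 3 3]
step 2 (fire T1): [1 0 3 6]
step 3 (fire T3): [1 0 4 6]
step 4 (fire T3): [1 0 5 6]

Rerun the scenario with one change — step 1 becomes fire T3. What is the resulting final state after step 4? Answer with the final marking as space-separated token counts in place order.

(re-executing from step 1 with the substitution; state before step 1: [2 1 1 2])
step 1 (fire T3): [2 1 2 2]
step 2 (fire T1): [1 1 2 5]
step 3 (fire T3): [1 1 3 5]
step 4 (fire T3): [1 1 4 5]

1 1 4 5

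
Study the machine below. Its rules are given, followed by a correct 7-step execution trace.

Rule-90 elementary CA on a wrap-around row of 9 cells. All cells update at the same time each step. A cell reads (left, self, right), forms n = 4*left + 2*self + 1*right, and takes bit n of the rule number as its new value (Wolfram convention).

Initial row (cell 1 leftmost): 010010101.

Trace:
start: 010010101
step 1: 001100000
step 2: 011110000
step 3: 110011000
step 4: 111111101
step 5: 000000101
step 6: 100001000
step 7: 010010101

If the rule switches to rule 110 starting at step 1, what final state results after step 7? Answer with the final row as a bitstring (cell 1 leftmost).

(re-executing steps 1..7 under rule 110; state before step 1: 010010101)
step 1: 110111111
step 2: 011100000
step 3: 110100000
step 4: 111100001
step 5: 000100011
step 6: 001100111
step 7: 011101101

011101101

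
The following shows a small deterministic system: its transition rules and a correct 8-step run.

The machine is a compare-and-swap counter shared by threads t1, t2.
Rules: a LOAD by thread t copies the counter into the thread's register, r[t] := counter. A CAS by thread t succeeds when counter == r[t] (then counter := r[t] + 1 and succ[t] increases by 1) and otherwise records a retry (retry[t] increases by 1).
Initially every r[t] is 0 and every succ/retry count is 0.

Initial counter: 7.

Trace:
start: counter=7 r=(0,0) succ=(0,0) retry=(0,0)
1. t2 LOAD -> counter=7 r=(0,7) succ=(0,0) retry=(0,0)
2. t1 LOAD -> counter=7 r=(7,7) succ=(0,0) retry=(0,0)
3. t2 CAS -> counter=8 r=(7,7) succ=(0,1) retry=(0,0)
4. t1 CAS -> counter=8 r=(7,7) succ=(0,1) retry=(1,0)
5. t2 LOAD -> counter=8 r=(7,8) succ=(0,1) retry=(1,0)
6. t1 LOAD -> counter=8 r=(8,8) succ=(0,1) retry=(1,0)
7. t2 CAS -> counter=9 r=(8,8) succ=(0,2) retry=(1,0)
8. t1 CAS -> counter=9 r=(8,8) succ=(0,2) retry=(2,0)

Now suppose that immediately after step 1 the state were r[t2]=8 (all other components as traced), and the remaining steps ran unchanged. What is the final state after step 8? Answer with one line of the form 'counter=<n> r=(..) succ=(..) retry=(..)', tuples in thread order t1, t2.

counter=9 r=(8,8) succ=(1,1) retry=(1,1)

state after step 1 := counter=7 r=(0,8) succ=(0,0) retry=(0,0)
2. t1 LOAD -> counter=7 r=(7,8) succ=(0,0) retry=(0,0)
3. t2 CAS -> counter=7 r=(7,8) succ=(0,0) retry=(0,1)
4. t1 CAS -> counter=8 r=(7,8) succ=(1,0) retry=(0,1)
5. t2 LOAD -> counter=8 r=(7,8) succ=(1,0) retry=(0,1)
6. t1 LOAD -> counter=8 r=(8,8) succ=(1,0) retry=(0,1)
7. t2 CAS -> counter=9 r=(8,8) succ=(1,1) retry=(0,1)
8. t1 CAS -> counter=9 r=(8,8) succ=(1,1) retry=(1,1)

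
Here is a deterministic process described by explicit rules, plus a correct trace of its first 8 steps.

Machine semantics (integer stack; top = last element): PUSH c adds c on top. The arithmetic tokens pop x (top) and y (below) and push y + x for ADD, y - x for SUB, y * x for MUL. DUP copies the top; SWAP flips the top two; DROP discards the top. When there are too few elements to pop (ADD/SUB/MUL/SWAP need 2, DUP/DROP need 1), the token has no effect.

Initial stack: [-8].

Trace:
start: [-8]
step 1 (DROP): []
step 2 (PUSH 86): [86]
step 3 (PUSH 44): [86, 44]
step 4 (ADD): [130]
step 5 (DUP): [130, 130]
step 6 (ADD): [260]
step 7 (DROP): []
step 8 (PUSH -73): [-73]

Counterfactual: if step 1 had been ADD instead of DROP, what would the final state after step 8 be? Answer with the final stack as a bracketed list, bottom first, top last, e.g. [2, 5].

[-8, -73]

(re-executing from step 1 with the substitution; state before step 1: [-8])
step 1 (ADD): [-8]
step 2 (PUSH 86): [-8, 86]
step 3 (PUSH 44): [-8, 86, 44]
step 4 (ADD): [-8, 130]
step 5 (DUP): [-8, 130, 130]
step 6 (ADD): [-8, 260]
step 7 (DROP): [-8]
step 8 (PUSH -73): [-8, -73]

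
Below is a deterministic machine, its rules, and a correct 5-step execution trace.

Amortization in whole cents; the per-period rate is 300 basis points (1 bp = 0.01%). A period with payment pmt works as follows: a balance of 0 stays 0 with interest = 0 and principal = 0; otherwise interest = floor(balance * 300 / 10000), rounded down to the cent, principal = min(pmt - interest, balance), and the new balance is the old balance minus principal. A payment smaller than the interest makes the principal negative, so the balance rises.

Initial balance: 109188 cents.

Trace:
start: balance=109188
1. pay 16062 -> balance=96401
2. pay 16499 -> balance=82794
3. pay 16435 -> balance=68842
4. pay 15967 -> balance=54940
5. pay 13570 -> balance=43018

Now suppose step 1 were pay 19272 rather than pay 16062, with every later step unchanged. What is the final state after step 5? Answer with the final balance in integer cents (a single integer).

(re-executing from step 1 with the substitution; state before step 1: balance=109188)
1. pay 19272 -> balance=93191
2. pay 16499 -> balance=79487
3. pay 16435 -> balance=65436
4. pay 15967 -> balance=51432
5. pay 13570 -> balance=39404

39404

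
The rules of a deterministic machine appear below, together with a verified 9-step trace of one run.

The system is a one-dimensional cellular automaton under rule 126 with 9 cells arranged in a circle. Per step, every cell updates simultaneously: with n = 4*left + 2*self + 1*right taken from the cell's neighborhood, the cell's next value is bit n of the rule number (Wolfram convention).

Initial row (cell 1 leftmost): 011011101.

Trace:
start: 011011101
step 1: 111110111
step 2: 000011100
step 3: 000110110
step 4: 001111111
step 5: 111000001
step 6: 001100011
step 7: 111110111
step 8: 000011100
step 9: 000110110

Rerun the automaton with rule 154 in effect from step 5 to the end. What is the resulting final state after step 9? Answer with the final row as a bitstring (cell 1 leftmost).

111101111

(re-executing steps 5..9 under rule 154; state before step 5: 001111111)
step 5: 111111110
step 6: 111111100
step 7: 111111011
step 8: 111110011
step 9: 111101111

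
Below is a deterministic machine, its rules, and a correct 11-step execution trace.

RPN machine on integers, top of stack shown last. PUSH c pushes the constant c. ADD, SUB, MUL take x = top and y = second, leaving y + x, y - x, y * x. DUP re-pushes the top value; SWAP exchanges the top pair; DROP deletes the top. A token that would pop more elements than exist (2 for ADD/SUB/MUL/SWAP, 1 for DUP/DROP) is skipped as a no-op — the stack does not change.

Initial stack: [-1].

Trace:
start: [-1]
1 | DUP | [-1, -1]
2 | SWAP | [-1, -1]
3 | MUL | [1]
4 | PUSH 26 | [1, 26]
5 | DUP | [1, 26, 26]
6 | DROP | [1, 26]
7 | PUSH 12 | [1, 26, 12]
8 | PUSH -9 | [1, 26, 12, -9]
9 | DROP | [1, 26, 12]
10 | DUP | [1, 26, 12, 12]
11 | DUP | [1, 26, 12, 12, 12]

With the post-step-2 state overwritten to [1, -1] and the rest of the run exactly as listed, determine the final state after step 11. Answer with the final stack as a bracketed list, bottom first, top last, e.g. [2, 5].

[-1, 26, 12, 12, 12]

state after step 2 := [1, -1]
3 | MUL | [-1]
4 | PUSH 26 | [-1, 26]
5 | DUP | [-1, 26, 26]
6 | DROP | [-1, 26]
7 | PUSH 12 | [-1, 26, 12]
8 | PUSH -9 | [-1, 26, 12, -9]
9 | DROP | [-1, 26, 12]
10 | DUP | [-1, 26, 12, 12]
11 | DUP | [-1, 26, 12, 12, 12]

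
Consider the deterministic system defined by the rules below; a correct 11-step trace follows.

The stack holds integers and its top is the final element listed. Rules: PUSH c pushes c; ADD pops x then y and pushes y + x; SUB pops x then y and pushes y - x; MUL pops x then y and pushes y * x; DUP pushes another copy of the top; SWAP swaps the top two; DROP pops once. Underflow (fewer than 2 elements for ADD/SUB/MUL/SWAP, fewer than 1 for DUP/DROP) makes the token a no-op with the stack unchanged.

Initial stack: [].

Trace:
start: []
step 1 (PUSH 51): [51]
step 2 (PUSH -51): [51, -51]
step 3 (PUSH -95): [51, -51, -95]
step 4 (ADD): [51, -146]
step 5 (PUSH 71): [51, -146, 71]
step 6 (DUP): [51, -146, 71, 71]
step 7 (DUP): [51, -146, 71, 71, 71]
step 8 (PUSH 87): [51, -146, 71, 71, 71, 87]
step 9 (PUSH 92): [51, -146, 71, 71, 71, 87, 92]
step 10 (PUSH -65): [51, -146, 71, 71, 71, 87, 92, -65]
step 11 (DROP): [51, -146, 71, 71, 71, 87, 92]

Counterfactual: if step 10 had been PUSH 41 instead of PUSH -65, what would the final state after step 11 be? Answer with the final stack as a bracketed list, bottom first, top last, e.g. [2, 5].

[51, -146, 71, 71, 71, 87, 92]

(re-executing from step 10 with the substitution; state before step 10: [51, -146, 71, 71, 71, 87, 92])
step 10 (PUSH 41): [51, -146, 71, 71, 71, 87, 92, 41]
step 11 (DROP): [51, -146, 71, 71, 71, 87, 92]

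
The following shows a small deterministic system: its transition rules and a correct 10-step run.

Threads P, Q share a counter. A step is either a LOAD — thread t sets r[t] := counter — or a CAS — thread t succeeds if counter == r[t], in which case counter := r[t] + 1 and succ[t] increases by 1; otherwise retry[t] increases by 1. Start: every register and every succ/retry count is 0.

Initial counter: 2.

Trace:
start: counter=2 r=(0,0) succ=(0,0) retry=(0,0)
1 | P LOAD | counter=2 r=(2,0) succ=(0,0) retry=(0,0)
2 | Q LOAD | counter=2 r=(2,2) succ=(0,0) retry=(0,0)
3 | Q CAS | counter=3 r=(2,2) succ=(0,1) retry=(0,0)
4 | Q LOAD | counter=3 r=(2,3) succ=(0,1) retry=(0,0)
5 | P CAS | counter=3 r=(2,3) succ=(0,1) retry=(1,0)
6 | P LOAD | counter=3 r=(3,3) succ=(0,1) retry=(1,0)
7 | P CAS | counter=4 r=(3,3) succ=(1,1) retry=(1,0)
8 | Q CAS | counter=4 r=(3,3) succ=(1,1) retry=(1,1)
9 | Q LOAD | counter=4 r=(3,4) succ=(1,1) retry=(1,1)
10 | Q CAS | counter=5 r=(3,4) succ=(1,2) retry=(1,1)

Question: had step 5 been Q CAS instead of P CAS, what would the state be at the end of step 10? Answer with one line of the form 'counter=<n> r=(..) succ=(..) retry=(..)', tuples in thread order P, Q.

counter=6 r=(4,5) succ=(1,3) retry=(0,1)

(re-executing from step 5 with the substitution; state before step 5: counter=3 r=(2,3) succ=(0,1) retry=(0,0))
5 | Q CAS | counter=4 r=(2,3) succ=(0,2) retry=(0,0)
6 | P LOAD | counter=4 r=(4,3) succ=(0,2) retry=(0,0)
7 | P CAS | counter=5 r=(4,3) succ=(1,2) retry=(0,0)
8 | Q CAS | counter=5 r=(4,3) succ=(1,2) retry=(0,1)
9 | Q LOAD | counter=5 r=(4,5) succ=(1,2) retry=(0,1)
10 | Q CAS | counter=6 r=(4,5) succ=(1,3) retry=(0,1)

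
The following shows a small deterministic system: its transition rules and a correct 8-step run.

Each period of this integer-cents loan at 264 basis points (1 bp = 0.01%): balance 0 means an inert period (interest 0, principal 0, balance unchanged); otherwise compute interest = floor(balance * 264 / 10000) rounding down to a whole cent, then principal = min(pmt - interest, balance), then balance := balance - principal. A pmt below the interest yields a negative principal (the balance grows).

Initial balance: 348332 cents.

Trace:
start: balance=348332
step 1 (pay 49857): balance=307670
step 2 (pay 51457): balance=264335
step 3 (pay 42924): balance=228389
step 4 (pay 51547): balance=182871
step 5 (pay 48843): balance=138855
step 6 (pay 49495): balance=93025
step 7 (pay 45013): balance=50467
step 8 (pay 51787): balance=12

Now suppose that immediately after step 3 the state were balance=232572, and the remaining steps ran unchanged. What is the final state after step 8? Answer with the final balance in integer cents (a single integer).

4778

state after step 3 := balance=232572
step 4 (pay 51547): balance=187164
step 5 (pay 48843): balance=143262
step 6 (pay 49495): balance=97549
step 7 (pay 45013): balance=55111
step 8 (pay 51787): balance=4778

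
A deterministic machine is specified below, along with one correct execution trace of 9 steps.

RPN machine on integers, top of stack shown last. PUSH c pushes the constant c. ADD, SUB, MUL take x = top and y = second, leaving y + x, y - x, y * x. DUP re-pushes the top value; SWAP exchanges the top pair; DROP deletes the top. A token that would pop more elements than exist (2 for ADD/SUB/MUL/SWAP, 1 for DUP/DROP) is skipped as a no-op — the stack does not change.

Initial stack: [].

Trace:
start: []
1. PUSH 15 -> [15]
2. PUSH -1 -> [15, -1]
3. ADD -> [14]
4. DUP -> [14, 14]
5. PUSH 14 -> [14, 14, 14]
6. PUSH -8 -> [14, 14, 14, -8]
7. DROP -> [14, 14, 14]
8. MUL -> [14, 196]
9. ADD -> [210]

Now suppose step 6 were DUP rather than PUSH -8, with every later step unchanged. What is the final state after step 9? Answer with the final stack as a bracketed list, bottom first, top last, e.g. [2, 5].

(re-executing from step 6 with the substitution; state before step 6: [14, 14, 14])
6. DUP -> [14, 14, 14, 14]
7. DROP -> [14, 14, 14]
8. MUL -> [14, 196]
9. ADD -> [210]

[210]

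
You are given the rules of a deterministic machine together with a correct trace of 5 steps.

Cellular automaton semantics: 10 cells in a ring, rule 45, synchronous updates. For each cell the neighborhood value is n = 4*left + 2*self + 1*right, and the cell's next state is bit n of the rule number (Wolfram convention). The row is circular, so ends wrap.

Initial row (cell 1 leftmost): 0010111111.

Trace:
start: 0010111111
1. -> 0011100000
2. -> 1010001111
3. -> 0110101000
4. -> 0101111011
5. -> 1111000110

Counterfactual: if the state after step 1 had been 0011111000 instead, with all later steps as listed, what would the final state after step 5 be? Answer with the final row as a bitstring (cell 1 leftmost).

state after step 1 := 0011111000
2. -> 1010000011
3. -> 0110111010
4. -> 0101100110
5. -> 0111000100

0111000100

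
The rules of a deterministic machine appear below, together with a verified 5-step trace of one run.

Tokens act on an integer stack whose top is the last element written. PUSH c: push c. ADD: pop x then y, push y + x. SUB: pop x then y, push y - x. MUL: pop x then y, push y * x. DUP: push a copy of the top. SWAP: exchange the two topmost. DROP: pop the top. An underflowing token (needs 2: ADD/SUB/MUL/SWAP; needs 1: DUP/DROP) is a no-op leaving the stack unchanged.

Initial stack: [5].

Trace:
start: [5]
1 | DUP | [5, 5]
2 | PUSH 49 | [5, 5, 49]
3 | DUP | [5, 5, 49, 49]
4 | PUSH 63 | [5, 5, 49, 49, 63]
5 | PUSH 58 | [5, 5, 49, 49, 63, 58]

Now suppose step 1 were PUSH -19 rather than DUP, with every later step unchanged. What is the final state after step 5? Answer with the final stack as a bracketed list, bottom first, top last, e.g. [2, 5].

[5, -19, 49, 49, 63, 58]

(re-executing from step 1 with the substitution; state before step 1: [5])
1 | PUSH -19 | [5, -19]
2 | PUSH 49 | [5, -19, 49]
3 | DUP | [5, -19, 49, 49]
4 | PUSH 63 | [5, -19, 49, 49, 63]
5 | PUSH 58 | [5, -19, 49, 49, 63, 58]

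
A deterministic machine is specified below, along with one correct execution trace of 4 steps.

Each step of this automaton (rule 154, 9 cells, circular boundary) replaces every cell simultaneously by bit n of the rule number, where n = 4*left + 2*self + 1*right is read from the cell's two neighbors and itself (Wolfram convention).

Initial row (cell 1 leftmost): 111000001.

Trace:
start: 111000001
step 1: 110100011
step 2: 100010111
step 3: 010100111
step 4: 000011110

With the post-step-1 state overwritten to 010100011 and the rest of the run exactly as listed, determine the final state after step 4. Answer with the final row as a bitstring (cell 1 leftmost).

101011000

state after step 1 := 010100011
step 2: 000010110
step 3: 000100101
step 4: 101011000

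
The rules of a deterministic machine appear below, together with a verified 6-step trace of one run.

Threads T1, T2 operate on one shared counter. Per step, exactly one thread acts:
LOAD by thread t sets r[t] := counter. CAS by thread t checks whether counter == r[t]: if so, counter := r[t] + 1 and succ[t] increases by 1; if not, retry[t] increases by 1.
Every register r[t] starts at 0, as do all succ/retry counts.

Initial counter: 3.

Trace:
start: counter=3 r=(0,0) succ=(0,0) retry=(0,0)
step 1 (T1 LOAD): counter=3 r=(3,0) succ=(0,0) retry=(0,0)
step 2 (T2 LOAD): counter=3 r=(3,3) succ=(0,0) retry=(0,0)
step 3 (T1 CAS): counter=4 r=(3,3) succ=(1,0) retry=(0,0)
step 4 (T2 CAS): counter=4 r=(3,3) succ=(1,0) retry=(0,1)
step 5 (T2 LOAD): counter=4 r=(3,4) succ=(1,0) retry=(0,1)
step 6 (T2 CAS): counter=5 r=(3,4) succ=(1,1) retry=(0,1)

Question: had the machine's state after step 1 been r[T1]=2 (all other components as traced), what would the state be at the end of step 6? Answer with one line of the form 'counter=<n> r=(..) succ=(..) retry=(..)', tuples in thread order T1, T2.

state after step 1 := counter=3 r=(2,0) succ=(0,0) retry=(0,0)
step 2 (T2 LOAD): counter=3 r=(2,3) succ=(0,0) retry=(0,0)
step 3 (T1 CAS): counter=3 r=(2,3) succ=(0,0) retry=(1,0)
step 4 (T2 CAS): counter=4 r=(2,3) succ=(0,1) retry=(1,0)
step 5 (T2 LOAD): counter=4 r=(2,4) succ=(0,1) retry=(1,0)
step 6 (T2 CAS): counter=5 r=(2,4) succ=(0,2) retry=(1,0)

counter=5 r=(2,4) succ=(0,2) retry=(1,0)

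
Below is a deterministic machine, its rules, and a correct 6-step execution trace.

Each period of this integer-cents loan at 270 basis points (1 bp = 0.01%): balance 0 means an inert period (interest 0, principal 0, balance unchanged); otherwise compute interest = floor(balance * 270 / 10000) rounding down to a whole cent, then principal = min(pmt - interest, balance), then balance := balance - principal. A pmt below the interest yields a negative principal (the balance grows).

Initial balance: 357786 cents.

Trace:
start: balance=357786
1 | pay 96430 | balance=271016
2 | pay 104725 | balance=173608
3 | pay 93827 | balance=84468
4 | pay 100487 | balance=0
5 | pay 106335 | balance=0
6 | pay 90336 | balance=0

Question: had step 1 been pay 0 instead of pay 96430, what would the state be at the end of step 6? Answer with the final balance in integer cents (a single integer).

0

(re-executing from step 1 with the substitution; state before step 1: balance=357786)
1 | pay 0 | balance=367446
2 | pay 104725 | balance=272642
3 | pay 93827 | balance=186176
4 | pay 100487 | balance=90715
5 | pay 106335 | balance=0
6 | pay 90336 | balance=0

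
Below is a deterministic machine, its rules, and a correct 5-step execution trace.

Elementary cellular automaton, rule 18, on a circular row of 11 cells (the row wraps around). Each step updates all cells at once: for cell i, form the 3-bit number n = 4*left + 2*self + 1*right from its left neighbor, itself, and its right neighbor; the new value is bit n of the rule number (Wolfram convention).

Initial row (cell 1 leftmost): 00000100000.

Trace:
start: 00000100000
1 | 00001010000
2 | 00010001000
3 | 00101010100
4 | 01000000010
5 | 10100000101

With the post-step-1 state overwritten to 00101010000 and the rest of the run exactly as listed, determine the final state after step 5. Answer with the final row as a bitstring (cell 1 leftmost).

10100010100

state after step 1 := 00101010000
2 | 01000001000
3 | 10100010100
4 | 00010100011
5 | 10100010100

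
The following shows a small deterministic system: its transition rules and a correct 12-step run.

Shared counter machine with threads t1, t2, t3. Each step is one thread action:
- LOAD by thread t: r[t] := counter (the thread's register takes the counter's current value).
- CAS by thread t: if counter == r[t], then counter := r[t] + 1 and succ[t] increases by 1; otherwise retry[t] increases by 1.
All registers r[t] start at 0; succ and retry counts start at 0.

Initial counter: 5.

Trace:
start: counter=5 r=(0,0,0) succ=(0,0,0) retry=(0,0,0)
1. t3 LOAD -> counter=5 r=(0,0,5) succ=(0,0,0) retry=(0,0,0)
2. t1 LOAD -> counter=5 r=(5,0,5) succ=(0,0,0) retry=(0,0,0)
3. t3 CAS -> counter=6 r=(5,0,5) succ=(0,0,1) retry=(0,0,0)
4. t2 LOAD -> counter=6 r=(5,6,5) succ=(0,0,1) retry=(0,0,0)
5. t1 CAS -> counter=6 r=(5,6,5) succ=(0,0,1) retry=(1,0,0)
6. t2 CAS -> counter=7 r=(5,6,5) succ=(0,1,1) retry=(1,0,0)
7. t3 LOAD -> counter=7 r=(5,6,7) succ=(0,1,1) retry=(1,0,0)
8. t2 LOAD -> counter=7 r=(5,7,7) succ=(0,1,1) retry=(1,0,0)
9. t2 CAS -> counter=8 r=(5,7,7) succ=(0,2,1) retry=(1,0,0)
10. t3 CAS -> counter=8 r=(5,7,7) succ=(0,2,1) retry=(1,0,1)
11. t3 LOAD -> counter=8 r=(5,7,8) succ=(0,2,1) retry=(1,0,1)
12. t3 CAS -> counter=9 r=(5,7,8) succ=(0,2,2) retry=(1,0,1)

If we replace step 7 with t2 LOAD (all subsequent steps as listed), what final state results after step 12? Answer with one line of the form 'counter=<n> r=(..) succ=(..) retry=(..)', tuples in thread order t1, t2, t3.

(re-executing from step 7 with the substitution; state before step 7: counter=7 r=(5,6,5) succ=(0,1,1) retry=(1,0,0))
7. t2 LOAD -> counter=7 r=(5,7,5) succ=(0,1,1) retry=(1,0,0)
8. t2 LOAD -> counter=7 r=(5,7,5) succ=(0,1,1) retry=(1,0,0)
9. t2 CAS -> counter=8 r=(5,7,5) succ=(0,2,1) retry=(1,0,0)
10. t3 CAS -> counter=8 r=(5,7,5) succ=(0,2,1) retry=(1,0,1)
11. t3 LOAD -> counter=8 r=(5,7,8) succ=(0,2,1) retry=(1,0,1)
12. t3 CAS -> counter=9 r=(5,7,8) succ=(0,2,2) retry=(1,0,1)

counter=9 r=(5,7,8) succ=(0,2,2) retry=(1,0,1)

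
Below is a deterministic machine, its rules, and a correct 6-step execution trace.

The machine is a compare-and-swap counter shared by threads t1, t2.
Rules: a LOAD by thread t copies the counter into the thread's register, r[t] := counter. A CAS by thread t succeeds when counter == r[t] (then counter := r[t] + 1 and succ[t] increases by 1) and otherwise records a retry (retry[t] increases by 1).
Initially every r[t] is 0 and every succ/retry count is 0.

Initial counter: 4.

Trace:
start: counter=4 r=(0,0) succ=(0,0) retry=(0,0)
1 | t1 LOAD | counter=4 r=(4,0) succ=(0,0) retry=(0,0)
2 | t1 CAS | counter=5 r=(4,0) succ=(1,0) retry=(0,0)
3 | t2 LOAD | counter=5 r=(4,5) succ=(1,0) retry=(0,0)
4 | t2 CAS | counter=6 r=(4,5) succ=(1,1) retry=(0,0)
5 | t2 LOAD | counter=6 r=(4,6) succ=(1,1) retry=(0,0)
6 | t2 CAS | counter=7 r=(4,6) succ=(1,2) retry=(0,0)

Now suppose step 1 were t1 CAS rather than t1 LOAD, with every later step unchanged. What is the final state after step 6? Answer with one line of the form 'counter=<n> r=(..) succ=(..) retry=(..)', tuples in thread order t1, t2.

(re-executing from step 1 with the substitution; state before step 1: counter=4 r=(0,0) succ=(0,0) retry=(0,0))
1 | t1 CAS | counter=4 r=(0,0) succ=(0,0) retry=(1,0)
2 | t1 CAS | counter=4 r=(0,0) succ=(0,0) retry=(2,0)
3 | t2 LOAD | counter=4 r=(0,4) succ=(0,0) retry=(2,0)
4 | t2 CAS | counter=5 r=(0,4) succ=(0,1) retry=(2,0)
5 | t2 LOAD | counter=5 r=(0,5) succ=(0,1) retry=(2,0)
6 | t2 CAS | counter=6 r=(0,5) succ=(0,2) retry=(2,0)

counter=6 r=(0,5) succ=(0,2) retry=(2,0)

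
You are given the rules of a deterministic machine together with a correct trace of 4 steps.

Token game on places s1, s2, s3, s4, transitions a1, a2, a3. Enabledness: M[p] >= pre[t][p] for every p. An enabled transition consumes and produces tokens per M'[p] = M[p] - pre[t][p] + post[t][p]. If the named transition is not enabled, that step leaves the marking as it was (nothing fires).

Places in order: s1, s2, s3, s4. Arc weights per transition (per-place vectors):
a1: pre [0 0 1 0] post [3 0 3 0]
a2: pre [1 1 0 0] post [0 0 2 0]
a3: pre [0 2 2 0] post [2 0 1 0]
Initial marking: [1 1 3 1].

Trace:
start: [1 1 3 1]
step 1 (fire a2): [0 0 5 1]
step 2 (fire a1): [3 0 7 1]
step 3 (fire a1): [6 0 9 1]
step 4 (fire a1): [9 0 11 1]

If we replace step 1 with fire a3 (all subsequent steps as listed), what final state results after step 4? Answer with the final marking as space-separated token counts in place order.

10 1 9 1

(re-executing from step 1 with the substitution; state before step 1: [1 1 3 1])
step 1 (fire a3): [1 1 3 1]
step 2 (fire a1): [4 1 5 1]
step 3 (fire a1): [7 1 7 1]
step 4 (fire a1): [10 1 9 1]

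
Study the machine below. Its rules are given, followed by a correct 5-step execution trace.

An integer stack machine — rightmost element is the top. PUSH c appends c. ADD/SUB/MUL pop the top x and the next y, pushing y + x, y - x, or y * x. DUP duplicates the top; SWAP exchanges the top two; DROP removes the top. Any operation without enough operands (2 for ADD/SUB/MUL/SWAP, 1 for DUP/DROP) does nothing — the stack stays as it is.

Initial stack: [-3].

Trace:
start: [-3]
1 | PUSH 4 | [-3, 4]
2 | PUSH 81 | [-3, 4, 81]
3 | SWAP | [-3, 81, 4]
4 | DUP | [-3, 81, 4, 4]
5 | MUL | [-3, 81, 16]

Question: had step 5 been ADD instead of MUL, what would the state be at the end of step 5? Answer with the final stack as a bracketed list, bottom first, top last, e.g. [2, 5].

(re-executing from step 5 with the substitution; state before step 5: [-3, 81, 4, 4])
5 | ADD | [-3, 81, 8]

[-3, 81, 8]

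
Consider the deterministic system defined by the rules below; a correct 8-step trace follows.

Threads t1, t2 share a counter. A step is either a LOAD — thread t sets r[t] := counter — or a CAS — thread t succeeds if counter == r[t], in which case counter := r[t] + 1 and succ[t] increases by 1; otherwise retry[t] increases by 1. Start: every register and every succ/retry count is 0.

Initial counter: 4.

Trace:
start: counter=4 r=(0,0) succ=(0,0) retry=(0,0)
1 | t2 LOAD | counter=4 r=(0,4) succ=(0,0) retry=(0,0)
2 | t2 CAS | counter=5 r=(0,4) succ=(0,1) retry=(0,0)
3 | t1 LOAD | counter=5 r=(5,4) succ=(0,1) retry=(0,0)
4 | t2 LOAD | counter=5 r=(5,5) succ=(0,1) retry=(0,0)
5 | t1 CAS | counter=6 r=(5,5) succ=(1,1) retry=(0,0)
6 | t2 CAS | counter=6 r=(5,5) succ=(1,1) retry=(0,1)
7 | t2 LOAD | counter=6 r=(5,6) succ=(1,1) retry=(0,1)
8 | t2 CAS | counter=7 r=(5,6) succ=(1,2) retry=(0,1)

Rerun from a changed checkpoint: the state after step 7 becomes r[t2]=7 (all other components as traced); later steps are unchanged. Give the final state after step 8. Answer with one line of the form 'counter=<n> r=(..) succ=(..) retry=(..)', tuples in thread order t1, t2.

counter=6 r=(5,7) succ=(1,1) retry=(0,2)

state after step 7 := counter=6 r=(5,7) succ=(1,1) retry=(0,1)
8 | t2 CAS | counter=6 r=(5,7) succ=(1,1) retry=(0,2)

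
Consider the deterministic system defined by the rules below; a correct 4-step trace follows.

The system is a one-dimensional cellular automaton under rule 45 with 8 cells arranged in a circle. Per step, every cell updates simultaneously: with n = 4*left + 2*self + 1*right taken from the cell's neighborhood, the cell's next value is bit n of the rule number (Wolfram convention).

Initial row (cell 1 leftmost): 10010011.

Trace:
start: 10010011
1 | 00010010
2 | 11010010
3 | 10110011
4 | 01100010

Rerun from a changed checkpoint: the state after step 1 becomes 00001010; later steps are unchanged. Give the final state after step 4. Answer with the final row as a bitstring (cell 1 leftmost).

00010001

state after step 1 := 00001010
2 | 11101110
3 | 10011001
4 | 00010001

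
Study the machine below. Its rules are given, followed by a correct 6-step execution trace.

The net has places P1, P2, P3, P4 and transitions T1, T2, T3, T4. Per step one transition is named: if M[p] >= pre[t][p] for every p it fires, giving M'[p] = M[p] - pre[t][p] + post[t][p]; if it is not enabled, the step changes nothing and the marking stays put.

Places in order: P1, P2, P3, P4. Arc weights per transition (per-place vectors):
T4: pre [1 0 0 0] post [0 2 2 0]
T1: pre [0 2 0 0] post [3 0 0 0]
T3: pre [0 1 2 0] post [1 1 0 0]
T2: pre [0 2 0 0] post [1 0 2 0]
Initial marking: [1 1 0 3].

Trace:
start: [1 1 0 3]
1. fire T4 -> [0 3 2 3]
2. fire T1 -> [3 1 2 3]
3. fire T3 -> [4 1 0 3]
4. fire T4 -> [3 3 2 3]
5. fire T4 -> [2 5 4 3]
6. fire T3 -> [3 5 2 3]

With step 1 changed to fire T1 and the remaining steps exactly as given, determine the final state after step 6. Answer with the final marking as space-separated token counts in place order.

1 3 0 3

(re-executing from step 1 with the substitution; state before step 1: [1 1 0 3])
1. fire T1 -> [1 1 0 3]
2. fire T1 -> [1 1 0 3]
3. fire T3 -> [1 1 0 3]
4. fire T4 -> [0 3 2 3]
5. fire T4 -> [0 3 2 3]
6. fire T3 -> [1 3 0 3]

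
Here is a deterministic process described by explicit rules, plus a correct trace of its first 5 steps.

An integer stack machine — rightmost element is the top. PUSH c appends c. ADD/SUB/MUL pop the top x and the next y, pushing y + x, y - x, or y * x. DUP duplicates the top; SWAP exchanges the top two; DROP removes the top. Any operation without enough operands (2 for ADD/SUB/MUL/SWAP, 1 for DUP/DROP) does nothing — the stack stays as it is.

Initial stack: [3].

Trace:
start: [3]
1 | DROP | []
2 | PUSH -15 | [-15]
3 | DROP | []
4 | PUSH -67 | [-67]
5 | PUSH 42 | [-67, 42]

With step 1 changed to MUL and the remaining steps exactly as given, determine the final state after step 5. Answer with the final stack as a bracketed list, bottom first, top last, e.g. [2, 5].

(re-executing from step 1 with the substitution; state before step 1: [3])
1 | MUL | [3]
2 | PUSH -15 | [3, -15]
3 | DROP | [3]
4 | PUSH -67 | [3, -67]
5 | PUSH 42 | [3, -67, 42]

[3, -67, 42]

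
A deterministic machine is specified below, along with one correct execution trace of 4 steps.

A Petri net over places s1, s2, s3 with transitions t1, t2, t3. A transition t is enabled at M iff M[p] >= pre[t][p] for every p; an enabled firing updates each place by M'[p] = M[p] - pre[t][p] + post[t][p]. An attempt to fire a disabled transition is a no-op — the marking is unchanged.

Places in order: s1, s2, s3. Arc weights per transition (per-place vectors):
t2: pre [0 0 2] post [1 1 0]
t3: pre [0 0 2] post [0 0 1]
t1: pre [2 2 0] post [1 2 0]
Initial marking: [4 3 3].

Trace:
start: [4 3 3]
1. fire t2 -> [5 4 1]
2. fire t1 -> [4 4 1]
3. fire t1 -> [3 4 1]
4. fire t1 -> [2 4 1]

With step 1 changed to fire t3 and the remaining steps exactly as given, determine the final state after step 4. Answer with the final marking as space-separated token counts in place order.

1 3 2

(re-executing from step 1 with the substitution; state before step 1: [4 3 3])
1. fire t3 -> [4 3 2]
2. fire t1 -> [3 3 2]
3. fire t1 -> [2 3 2]
4. fire t1 -> [1 3 2]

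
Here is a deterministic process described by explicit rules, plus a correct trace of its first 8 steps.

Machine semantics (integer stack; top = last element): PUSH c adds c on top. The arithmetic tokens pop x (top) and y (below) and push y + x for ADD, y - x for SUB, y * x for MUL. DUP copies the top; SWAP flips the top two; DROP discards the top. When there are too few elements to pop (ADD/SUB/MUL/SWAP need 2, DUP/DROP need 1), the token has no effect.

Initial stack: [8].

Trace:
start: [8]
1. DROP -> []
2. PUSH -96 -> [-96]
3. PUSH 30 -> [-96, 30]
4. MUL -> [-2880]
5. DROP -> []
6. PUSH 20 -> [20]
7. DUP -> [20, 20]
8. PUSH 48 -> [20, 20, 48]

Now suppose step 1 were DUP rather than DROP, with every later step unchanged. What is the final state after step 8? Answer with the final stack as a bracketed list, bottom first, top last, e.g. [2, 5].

(re-executing from step 1 with the substitution; state before step 1: [8])
1. DUP -> [8, 8]
2. PUSH -96 -> [8, 8, -96]
3. PUSH 30 -> [8, 8, -96, 30]
4. MUL -> [8, 8, -2880]
5. DROP -> [8, 8]
6. PUSH 20 -> [8, 8, 20]
7. DUP -> [8, 8, 20, 20]
8. PUSH 48 -> [8, 8, 20, 20, 48]

[8, 8, 20, 20, 48]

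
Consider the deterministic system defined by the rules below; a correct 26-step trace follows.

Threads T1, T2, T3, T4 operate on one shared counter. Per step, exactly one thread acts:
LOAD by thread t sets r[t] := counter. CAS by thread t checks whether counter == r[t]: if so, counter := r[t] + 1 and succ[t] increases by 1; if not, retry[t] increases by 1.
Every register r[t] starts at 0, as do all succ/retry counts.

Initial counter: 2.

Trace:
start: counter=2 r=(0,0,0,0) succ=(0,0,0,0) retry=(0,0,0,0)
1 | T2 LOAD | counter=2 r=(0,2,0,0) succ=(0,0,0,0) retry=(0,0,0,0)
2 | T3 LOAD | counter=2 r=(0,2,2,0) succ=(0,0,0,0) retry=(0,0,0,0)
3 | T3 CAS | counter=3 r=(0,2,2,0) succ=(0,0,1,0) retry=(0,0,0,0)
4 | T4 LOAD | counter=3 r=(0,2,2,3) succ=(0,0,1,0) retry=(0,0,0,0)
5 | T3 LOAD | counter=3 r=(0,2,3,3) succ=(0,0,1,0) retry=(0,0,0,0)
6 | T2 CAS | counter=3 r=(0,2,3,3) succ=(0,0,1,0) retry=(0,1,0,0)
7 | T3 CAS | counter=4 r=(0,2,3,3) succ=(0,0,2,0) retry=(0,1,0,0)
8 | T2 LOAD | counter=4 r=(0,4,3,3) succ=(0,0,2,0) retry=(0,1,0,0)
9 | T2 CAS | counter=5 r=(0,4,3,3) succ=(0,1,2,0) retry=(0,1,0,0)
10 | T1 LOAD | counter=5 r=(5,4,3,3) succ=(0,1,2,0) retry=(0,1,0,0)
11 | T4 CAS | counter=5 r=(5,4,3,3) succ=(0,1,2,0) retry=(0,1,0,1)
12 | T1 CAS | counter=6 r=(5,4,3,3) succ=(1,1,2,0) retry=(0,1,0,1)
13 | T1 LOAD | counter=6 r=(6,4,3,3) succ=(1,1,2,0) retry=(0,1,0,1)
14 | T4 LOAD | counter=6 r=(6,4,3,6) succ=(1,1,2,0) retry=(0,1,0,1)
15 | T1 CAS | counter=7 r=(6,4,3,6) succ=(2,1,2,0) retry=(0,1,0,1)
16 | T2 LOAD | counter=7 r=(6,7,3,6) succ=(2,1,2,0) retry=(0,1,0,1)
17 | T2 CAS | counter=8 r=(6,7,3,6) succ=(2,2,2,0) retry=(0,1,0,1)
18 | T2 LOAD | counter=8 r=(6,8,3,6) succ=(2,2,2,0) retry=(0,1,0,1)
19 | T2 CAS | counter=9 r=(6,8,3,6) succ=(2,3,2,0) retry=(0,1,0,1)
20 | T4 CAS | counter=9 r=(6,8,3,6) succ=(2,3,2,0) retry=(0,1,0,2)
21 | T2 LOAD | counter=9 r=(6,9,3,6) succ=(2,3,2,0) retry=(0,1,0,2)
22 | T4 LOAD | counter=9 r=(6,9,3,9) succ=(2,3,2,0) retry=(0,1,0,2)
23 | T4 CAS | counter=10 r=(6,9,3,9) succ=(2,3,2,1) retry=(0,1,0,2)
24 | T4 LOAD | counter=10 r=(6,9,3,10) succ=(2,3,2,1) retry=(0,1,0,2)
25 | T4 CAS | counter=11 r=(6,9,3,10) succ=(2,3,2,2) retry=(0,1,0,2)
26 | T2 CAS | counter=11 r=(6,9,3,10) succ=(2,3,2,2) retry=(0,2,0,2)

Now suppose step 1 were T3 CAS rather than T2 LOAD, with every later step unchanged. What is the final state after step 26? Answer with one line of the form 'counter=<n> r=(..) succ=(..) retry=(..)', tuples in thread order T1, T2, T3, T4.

(re-executing from step 1 with the substitution; state before step 1: counter=2 r=(0,0,0,0) succ=(0,0,0,0) retry=(0,0,0,0))
1 | T3 CAS | counter=2 r=(0,0,0,0) succ=(0,0,0,0) retry=(0,0,1,0)
2 | T3 LOAD | counter=2 r=(0,0,2,0) succ=(0,0,0,0) retry=(0,0,1,0)
3 | T3 CAS | counter=3 r=(0,0,2,0) succ=(0,0,1,0) retry=(0,0,1,0)
4 | T4 LOAD | counter=3 r=(0,0,2,3) succ=(0,0,1,0) retry=(0,0,1,0)
5 | T3 LOAD | counter=3 r=(0,0,3,3) succ=(0,0,1,0) retry=(0,0,1,0)
6 | T2 CAS | counter=3 r=(0,0,3,3) succ=(0,0,1,0) retry=(0,1,1,0)
7 | T3 CAS | counter=4 r=(0,0,3,3) succ=(0,0,2,0) retry=(0,1,1,0)
8 | T2 LOAD | counter=4 r=(0,4,3,3) succ=(0,0,2,0) retry=(0,1,1,0)
9 | T2 CAS | counter=5 r=(0,4,3,3) succ=(0,1,2,0) retry=(0,1,1,0)
10 | T1 LOAD | counter=5 r=(5,4,3,3) succ=(0,1,2,0) retry=(0,1,1,0)
11 | T4 CAS | counter=5 r=(5,4,3,3) succ=(0,1,2,0) retry=(0,1,1,1)
12 | T1 CAS | counter=6 r=(5,4,3,3) succ=(1,1,2,0) retry=(0,1,1,1)
13 | T1 LOAD | counter=6 r=(6,4,3,3) succ=(1,1,2,0) retry=(0,1,1,1)
14 | T4 LOAD | counter=6 r=(6,4,3,6) succ=(1,1,2,0) retry=(0,1,1,1)
15 | T1 CAS | counter=7 r=(6,4,3,6) succ=(2,1,2,0) retry=(0,1,1,1)
16 | T2 LOAD | counter=7 r=(6,7,3,6) succ=(2,1,2,0) retry=(0,1,1,1)
17 | T2 CAS | counter=8 r=(6,7,3,6) succ=(2,2,2,0) retry=(0,1,1,1)
18 | T2 LOAD | counter=8 r=(6,8,3,6) succ=(2,2,2,0) retry=(0,1,1,1)
19 | T2 CAS | counter=9 r=(6,8,3,6) succ=(2,3,2,0) retry=(0,1,1,1)
20 | T4 CAS | counter=9 r=(6,8,3,6) succ=(2,3,2,0) retry=(0,1,1,2)
21 | T2 LOAD | counter=9 r=(6,9,3,6) succ=(2,3,2,0) retry=(0,1,1,2)
22 | T4 LOAD | counter=9 r=(6,9,3,9) succ=(2,3,2,0) retry=(0,1,1,2)
23 | T4 CAS | counter=10 r=(6,9,3,9) succ=(2,3,2,1) retry=(0,1,1,2)
24 | T4 LOAD | counter=10 r=(6,9,3,10) succ=(2,3,2,1) retry=(0,1,1,2)
25 | T4 CAS | counter=11 r=(6,9,3,10) succ=(2,3,2,2) retry=(0,1,1,2)
26 | T2 CAS | counter=11 r=(6,9,3,10) succ=(2,3,2,2) retry=(0,2,1,2)

counter=11 r=(6,9,3,10) succ=(2,3,2,2) retry=(0,2,1,2)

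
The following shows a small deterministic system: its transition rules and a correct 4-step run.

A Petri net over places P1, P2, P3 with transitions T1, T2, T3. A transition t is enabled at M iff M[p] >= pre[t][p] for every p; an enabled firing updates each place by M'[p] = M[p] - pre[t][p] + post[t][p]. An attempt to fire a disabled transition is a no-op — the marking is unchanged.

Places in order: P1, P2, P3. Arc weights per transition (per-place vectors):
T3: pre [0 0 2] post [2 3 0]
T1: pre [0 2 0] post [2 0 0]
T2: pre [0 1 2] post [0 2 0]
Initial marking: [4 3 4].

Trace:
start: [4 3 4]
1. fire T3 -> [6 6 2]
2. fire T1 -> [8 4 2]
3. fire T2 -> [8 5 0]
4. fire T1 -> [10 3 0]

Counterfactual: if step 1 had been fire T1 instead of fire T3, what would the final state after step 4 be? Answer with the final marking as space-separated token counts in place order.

8 0 2

(re-executing from step 1 with the substitution; state before step 1: [4 3 4])
1. fire T1 -> [6 1 4]
2. fire T1 -> [6 1 4]
3. fire T2 -> [6 2 2]
4. fire T1 -> [8 0 2]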